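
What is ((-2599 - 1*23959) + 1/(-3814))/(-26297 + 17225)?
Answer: 33764071/11533536 ≈ 2.9275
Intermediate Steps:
((-2599 - 1*23959) + 1/(-3814))/(-26297 + 17225) = ((-2599 - 23959) - 1/3814)/(-9072) = (-26558 - 1/3814)*(-1/9072) = -101292213/3814*(-1/9072) = 33764071/11533536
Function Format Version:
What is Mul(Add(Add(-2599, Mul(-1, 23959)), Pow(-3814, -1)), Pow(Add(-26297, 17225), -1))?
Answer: Rational(33764071, 11533536) ≈ 2.9275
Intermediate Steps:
Mul(Add(Add(-2599, Mul(-1, 23959)), Pow(-3814, -1)), Pow(Add(-26297, 17225), -1)) = Mul(Add(Add(-2599, -23959), Rational(-1, 3814)), Pow(-9072, -1)) = Mul(Add(-26558, Rational(-1, 3814)), Rational(-1, 9072)) = Mul(Rational(-101292213, 3814), Rational(-1, 9072)) = Rational(33764071, 11533536)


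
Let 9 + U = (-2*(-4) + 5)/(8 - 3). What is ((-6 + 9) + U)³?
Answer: -4913/125 ≈ -39.304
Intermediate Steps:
U = -32/5 (U = -9 + (-2*(-4) + 5)/(8 - 3) = -9 + (8 + 5)/5 = -9 + 13*(⅕) = -9 + 13/5 = -32/5 ≈ -6.4000)
((-6 + 9) + U)³ = ((-6 + 9) - 32/5)³ = (3 - 32/5)³ = (-17/5)³ = -4913/125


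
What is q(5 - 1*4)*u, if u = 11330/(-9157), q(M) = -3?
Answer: 33990/9157 ≈ 3.7119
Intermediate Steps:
u = -11330/9157 (u = 11330*(-1/9157) = -11330/9157 ≈ -1.2373)
q(5 - 1*4)*u = -3*(-11330/9157) = 33990/9157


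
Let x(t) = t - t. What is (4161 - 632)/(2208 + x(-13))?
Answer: 3529/2208 ≈ 1.5983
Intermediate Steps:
x(t) = 0
(4161 - 632)/(2208 + x(-13)) = (4161 - 632)/(2208 + 0) = 3529/2208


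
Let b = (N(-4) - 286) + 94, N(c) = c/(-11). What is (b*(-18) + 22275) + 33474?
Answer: 651183/11 ≈ 59198.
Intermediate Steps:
N(c) = -c/11 (N(c) = c*(-1/11) = -c/11)
b = -2108/11 (b = (-1/11*(-4) - 286) + 94 = (4/11 - 286) + 94 = -3142/11 + 94 = -2108/11 ≈ -191.64)
(b*(-18) + 22275) + 33474 = (-2108/11*(-18) + 22275) + 33474 = (37944/11 + 22275) + 33474 = 282969/11 + 33474 = 651183/11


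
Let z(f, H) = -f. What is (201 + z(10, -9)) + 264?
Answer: 455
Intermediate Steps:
(201 + z(10, -9)) + 264 = (201 - 1*10) + 264 = (201 - 10) + 264 = 191 + 264 = 455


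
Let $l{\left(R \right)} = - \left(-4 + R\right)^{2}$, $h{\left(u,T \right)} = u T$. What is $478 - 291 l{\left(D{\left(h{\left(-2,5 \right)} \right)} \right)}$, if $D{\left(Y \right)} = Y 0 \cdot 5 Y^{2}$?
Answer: $5134$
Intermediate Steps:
$h{\left(u,T \right)} = T u$
$D{\left(Y \right)} = 0$ ($D{\left(Y \right)} = 0 \cdot 5 Y^{2} = 0 Y^{2} = 0$)
$478 - 291 l{\left(D{\left(h{\left(-2,5 \right)} \right)} \right)} = 478 - 291 \left(- \left(-4 + 0\right)^{2}\right) = 478 - 291 \left(- \left(-4\right)^{2}\right) = 478 - 291 \left(\left(-1\right) 16\right) = 478 - -4656 = 478 + 4656 = 5134$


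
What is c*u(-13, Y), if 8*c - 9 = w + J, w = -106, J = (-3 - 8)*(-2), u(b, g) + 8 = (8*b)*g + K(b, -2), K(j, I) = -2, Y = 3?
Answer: 12075/4 ≈ 3018.8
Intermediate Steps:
u(b, g) = -10 + 8*b*g (u(b, g) = -8 + ((8*b)*g - 2) = -8 + (8*b*g - 2) = -8 + (-2 + 8*b*g) = -10 + 8*b*g)
J = 22 (J = -11*(-2) = 22)
c = -75/8 (c = 9/8 + (-106 + 22)/8 = 9/8 + (⅛)*(-84) = 9/8 - 21/2 = -75/8 ≈ -9.3750)
c*u(-13, Y) = -75*(-10 + 8*(-13)*3)/8 = -75*(-10 - 312)/8 = -75/8*(-322) = 12075/4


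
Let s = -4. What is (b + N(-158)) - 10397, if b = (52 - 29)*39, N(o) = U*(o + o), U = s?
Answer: -8236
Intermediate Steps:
U = -4
N(o) = -8*o (N(o) = -4*(o + o) = -8*o)
b = 897 (b = 23*39 = 897)
(b + N(-158)) - 10397 = (897 - 8*(-158)) - 10397 = (897 + 1264) - 10397 = 2161 - 10397 = -8236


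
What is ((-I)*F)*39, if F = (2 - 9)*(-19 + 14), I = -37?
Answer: 50505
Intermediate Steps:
F = 35 (F = -7*(-5) = 35)
((-I)*F)*39 = (-1*(-37)*35)*39 = (37*35)*39 = 1295*39 = 50505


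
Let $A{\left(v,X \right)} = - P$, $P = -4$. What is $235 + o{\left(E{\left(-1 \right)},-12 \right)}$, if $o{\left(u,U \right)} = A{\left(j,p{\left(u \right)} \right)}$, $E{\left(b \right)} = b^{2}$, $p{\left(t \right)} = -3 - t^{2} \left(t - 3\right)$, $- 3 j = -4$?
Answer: $239$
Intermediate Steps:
$j = \frac{4}{3}$ ($j = \left(- \frac{1}{3}\right) \left(-4\right) = \frac{4}{3} \approx 1.3333$)
$p{\left(t \right)} = -3 - t^{2} \left(-3 + t\right)$
$A{\left(v,X \right)} = 4$ ($A{\left(v,X \right)} = \left(-1\right) \left(-4\right) = 4$)
$o{\left(u,U \right)} = 4$
$235 + o{\left(E{\left(-1 \right)},-12 \right)} = 235 + 4 = 239$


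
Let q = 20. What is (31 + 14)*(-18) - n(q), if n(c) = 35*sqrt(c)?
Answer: -810 - 70*sqrt(5) ≈ -966.52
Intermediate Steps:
(31 + 14)*(-18) - n(q) = (31 + 14)*(-18) - 35*sqrt(20) = 45*(-18) - 35*2*sqrt(5) = -810 - 70*sqrt(5)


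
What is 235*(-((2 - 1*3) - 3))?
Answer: 940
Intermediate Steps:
235*(-((2 - 1*3) - 3)) = 235*(-((2 - 3) - 3)) = 235*(-(-1 - 3)) = 235*(-1*(-4)) = 235*4 = 940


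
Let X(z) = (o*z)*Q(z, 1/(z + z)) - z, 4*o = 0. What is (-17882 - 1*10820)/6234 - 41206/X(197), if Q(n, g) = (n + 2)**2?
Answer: 125611955/614049 ≈ 204.56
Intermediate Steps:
o = 0 (o = (1/4)*0 = 0)
Q(n, g) = (2 + n)**2
X(z) = -z (X(z) = (0*z)*(2 + z)**2 - z = 0*(2 + z)**2 - z = 0 - z = -z)
(-17882 - 1*10820)/6234 - 41206/X(197) = (-17882 - 1*10820)/6234 - 41206/((-1*197)) = (-17882 - 10820)*(1/6234) - 41206/(-197) = -28702*1/6234 - 41206*(-1/197) = -14351/3117 + 41206/197 = 125611955/614049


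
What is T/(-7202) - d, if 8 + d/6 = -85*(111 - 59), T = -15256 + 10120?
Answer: 95673936/3601 ≈ 26569.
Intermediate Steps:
T = -5136
d = -26568 (d = -48 + 6*(-85*(111 - 59)) = -48 + 6*(-85*52) = -48 + 6*(-4420) = -48 - 26520 = -26568)
T/(-7202) - d = -5136/(-7202) - 1*(-26568) = -5136*(-1/7202) + 26568 = 2568/3601 + 26568 = 95673936/3601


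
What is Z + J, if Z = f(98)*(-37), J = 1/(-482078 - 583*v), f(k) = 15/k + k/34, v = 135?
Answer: -104927548013/934264478 ≈ -112.31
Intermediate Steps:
f(k) = 15/k + k/34 (f(k) = 15/k + k*(1/34) = 15/k + k/34)
J = -1/560783 (J = 1/(-482078 - 583*135) = 1/(-482078 - 78705) = 1/(-560783) = -1/560783 ≈ -1.7832e-6)
Z = -187109/1666 (Z = (15/98 + (1/34)*98)*(-37) = (15*(1/98) + 49/17)*(-37) = (15/98 + 49/17)*(-37) = (5057/1666)*(-37) = -187109/1666 ≈ -112.31)
Z + J = -187109/1666 - 1/560783 = -104927548013/934264478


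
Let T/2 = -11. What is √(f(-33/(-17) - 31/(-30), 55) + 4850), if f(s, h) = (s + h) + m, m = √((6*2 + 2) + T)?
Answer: √(1276564170 + 520200*I*√2)/510 ≈ 70.057 + 0.020187*I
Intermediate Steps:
T = -22 (T = 2*(-11) = -22)
m = 2*I*√2 (m = √((6*2 + 2) - 22) = √((12 + 2) - 22) = √(14 - 22) = √(-8) = 2*I*√2 ≈ 2.8284*I)
f(s, h) = h + s + 2*I*√2 (f(s, h) = (s + h) + 2*I*√2 = (h + s) + 2*I*√2 = h + s + 2*I*√2)
√(f(-33/(-17) - 31/(-30), 55) + 4850) = √((55 + (-33/(-17) - 31/(-30)) + 2*I*√2) + 4850) = √((55 + (-33*(-1/17) - 31*(-1/30)) + 2*I*√2) + 4850) = √((55 + (33/17 + 31/30) + 2*I*√2) + 4850) = √((55 + 1517/510 + 2*I*√2) + 4850) = √((29567/510 + 2*I*√2) + 4850) = √(2503067/510 + 2*I*√2)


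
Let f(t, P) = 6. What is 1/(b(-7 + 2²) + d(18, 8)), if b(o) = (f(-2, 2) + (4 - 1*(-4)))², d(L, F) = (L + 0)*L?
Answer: 1/520 ≈ 0.0019231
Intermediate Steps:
d(L, F) = L² (d(L, F) = L*L = L²)
b(o) = 196 (b(o) = (6 + (4 - 1*(-4)))² = (6 + (4 + 4))² = (6 + 8)² = 14² = 196)
1/(b(-7 + 2²) + d(18, 8)) = 1/(196 + 18²) = 1/(196 + 324) = 1/520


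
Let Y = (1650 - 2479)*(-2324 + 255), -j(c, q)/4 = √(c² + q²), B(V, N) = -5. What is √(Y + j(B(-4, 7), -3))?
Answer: √(1715201 - 4*√34) ≈ 1309.6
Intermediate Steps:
j(c, q) = -4*√(c² + q²)
Y = 1715201 (Y = -829*(-2069) = 1715201)
√(Y + j(B(-4, 7), -3)) = √(1715201 - 4*√((-5)² + (-3)²)) = √(1715201 - 4*√(25 + 9)) = √(1715201 - 4*√34)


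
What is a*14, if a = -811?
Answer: -11354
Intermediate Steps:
a*14 = -811*14 = -11354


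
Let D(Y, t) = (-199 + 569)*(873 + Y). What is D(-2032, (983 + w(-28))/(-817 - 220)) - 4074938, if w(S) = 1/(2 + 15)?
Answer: -4503768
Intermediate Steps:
w(S) = 1/17
D(Y, t) = 323010 + 370*Y (D(Y, t) = 370*(873 + Y) = 323010 + 370*Y)
D(-2032, (983 + w(-28))/(-817 - 220)) - 4074938 = (323010 + 370*(-2032)) - 4074938 = (323010 - 751840) - 4074938 = -428830 - 4074938 = -4503768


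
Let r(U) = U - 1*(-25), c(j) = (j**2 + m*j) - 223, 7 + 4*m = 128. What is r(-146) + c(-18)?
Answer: -1129/2 ≈ -564.50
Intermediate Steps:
m = 121/4 (m = -7/4 + (1/4)*128 = -7/4 + 32 = 121/4 ≈ 30.250)
c(j) = -223 + j**2 + 121*j/4 (c(j) = (j**2 + 121*j/4) - 223 = -223 + j**2 + 121*j/4)
r(U) = 25 + U (r(U) = U + 25 = 25 + U)
r(-146) + c(-18) = (25 - 146) + (-223 + (-18)**2 + (121/4)*(-18)) = -121 + (-223 + 324 - 1089/2) = -121 - 887/2 = -1129/2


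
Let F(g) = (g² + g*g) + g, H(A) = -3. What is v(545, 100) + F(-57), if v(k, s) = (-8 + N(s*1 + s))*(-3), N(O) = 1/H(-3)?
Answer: 6466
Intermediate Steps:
N(O) = -⅓ (N(O) = 1/(-3) = -⅓)
F(g) = g + 2*g² (F(g) = (g² + g²) + g = 2*g² + g = g + 2*g²)
v(k, s) = 25 (v(k, s) = (-8 - ⅓)*(-3) = -25/3*(-3) = 25)
v(545, 100) + F(-57) = 25 - 57*(1 + 2*(-57)) = 25 - 57*(1 - 114) = 25 - 57*(-113) = 25 + 6441 = 6466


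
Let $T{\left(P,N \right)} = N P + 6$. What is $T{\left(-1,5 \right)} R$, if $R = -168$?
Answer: $-168$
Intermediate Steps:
$T{\left(P,N \right)} = 6 + N P$
$T{\left(-1,5 \right)} R = \left(6 + 5 \left(-1\right)\right) \left(-168\right) = \left(6 - 5\right) \left(-168\right) = 1 \left(-168\right) = -168$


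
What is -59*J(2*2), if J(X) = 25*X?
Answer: -5900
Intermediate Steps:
-59*J(2*2) = -1475*2*2 = -1475*4 = -59*100 = -5900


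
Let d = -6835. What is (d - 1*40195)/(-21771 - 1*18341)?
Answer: 23515/20056 ≈ 1.1725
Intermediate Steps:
(d - 1*40195)/(-21771 - 1*18341) = (-6835 - 1*40195)/(-21771 - 1*18341) = (-6835 - 40195)/(-21771 - 18341) = -47030/(-40112) = -47030*(-1/40112) = 23515/20056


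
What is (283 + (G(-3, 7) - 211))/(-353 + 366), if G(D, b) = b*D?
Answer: 51/13 ≈ 3.9231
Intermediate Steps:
G(D, b) = D*b
(283 + (G(-3, 7) - 211))/(-353 + 366) = (283 + (-3*7 - 211))/(-353 + 366) = (283 + (-21 - 211))/13 = (283 - 232)*(1/13) = 51*(1/13) = 51/13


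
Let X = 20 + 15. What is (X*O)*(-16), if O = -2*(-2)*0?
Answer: 0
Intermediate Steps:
X = 35
O = 0 (O = 4*0 = 0)
(X*O)*(-16) = (35*0)*(-16) = 0*(-16) = 0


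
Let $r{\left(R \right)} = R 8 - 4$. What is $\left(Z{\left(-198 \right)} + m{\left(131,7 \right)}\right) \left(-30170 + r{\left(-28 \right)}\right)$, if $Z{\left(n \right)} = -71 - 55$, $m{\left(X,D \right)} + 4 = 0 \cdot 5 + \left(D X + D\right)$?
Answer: $-24136012$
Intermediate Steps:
$m{\left(X,D \right)} = -4 + D + D X$ ($m{\left(X,D \right)} = -4 + \left(0 \cdot 5 + \left(D X + D\right)\right) = -4 + \left(0 + \left(D + D X\right)\right) = -4 + \left(D + D X\right) = -4 + D + D X$)
$Z{\left(n \right)} = -126$ ($Z{\left(n \right)} = -71 - 55 = -126$)
$r{\left(R \right)} = -4 + 8 R$ ($r{\left(R \right)} = 8 R - 4 = -4 + 8 R$)
$\left(Z{\left(-198 \right)} + m{\left(131,7 \right)}\right) \left(-30170 + r{\left(-28 \right)}\right) = \left(-126 + \left(-4 + 7 + 7 \cdot 131\right)\right) \left(-30170 + \left(-4 + 8 \left(-28\right)\right)\right) = \left(-126 + \left(-4 + 7 + 917\right)\right) \left(-30170 - 228\right) = \left(-126 + 920\right) \left(-30170 - 228\right) = 794 \left(-30398\right) = -24136012$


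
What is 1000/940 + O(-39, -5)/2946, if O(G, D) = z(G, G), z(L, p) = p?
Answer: 48489/46154 ≈ 1.0506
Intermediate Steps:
O(G, D) = G
1000/940 + O(-39, -5)/2946 = 1000/940 - 39/2946 = 1000*(1/940) - 39*1/2946 = 50/47 - 13/982 = 48489/46154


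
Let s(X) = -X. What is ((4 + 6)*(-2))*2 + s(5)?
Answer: -45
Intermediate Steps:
((4 + 6)*(-2))*2 + s(5) = ((4 + 6)*(-2))*2 - 1*5 = (10*(-2))*2 - 5 = -20*2 - 5 = -40 - 5 = -45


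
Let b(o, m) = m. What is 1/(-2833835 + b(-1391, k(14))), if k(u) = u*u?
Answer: -1/2833639 ≈ -3.5290e-7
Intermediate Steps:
k(u) = u**2
1/(-2833835 + b(-1391, k(14))) = 1/(-2833835 + 14**2) = 1/(-2833835 + 196) = 1/(-2833639) = -1/2833639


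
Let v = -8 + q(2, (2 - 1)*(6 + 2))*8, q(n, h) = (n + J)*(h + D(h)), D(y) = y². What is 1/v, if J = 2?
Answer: 1/2296 ≈ 0.00043554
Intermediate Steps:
q(n, h) = (2 + n)*(h + h²) (q(n, h) = (n + 2)*(h + h²) = (2 + n)*(h + h²))
v = 2296 (v = -8 + (((2 - 1)*(6 + 2))*(2 + 2 + 2*((2 - 1)*(6 + 2)) + ((2 - 1)*(6 + 2))*2))*8 = -8 + ((1*8)*(2 + 2 + 2*(1*8) + (1*8)*2))*8 = -8 + (8*(2 + 2 + 2*8 + 8*2))*8 = -8 + (8*(2 + 2 + 16 + 16))*8 = -8 + (8*36)*8 = -8 + 288*8 = -8 + 2304 = 2296)
1/v = 1/2296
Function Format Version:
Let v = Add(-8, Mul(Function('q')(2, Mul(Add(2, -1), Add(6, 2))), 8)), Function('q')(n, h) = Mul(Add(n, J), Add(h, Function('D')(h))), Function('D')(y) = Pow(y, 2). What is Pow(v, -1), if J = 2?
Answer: Rational(1, 2296) ≈ 0.00043554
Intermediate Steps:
Function('q')(n, h) = Mul(Add(2, n), Add(h, Pow(h, 2))) (Function('q')(n, h) = Mul(Add(n, 2), Add(h, Pow(h, 2))) = Mul(Add(2, n), Add(h, Pow(h, 2))))
v = 2296 (v = Add(-8, Mul(Mul(Mul(Add(2, -1), Add(6, 2)), Add(2, 2, Mul(2, Mul(Add(2, -1), Add(6, 2))), Mul(Mul(Add(2, -1), Add(6, 2)), 2))), 8)) = Add(-8, Mul(Mul(Mul(1, 8), Add(2, 2, Mul(2, Mul(1, 8)), Mul(Mul(1, 8), 2))), 8)) = Add(-8, Mul(Mul(8, Add(2, 2, Mul(2, 8), Mul(8, 2))), 8)) = Add(-8, Mul(Mul(8, Add(2, 2, 16, 16)), 8)) = Add(-8, Mul(Mul(8, 36), 8)) = Add(-8, Mul(288, 8)) = Add(-8, 2304) = 2296)
Pow(v, -1) = Pow(2296, -1) = Rational(1, 2296)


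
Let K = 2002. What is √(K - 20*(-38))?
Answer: √2762 ≈ 52.555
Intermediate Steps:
√(K - 20*(-38)) = √(2002 - 20*(-38)) = √(2002 + 760) = √2762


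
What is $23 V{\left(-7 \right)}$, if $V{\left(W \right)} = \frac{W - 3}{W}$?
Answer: $\frac{230}{7} \approx 32.857$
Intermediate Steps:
$V{\left(W \right)} = \frac{-3 + W}{W}$
$23 V{\left(-7 \right)} = 23 \frac{-3 - 7}{-7} = 23 \left(\left(- \frac{1}{7}\right) \left(-10\right)\right) = 23 \cdot \frac{10}{7} = \frac{230}{7}$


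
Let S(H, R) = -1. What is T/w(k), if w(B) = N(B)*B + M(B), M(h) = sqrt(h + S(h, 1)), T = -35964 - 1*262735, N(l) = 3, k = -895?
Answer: 802006815/7210121 + 2389592*I*sqrt(14)/7210121 ≈ 111.23 + 1.2401*I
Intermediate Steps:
T = -298699 (T = -35964 - 262735 = -298699)
M(h) = sqrt(-1 + h) (M(h) = sqrt(h - 1) = sqrt(-1 + h))
w(B) = sqrt(-1 + B) + 3*B (w(B) = 3*B + sqrt(-1 + B) = sqrt(-1 + B) + 3*B)
T/w(k) = -298699/(sqrt(-1 - 895) + 3*(-895)) = -298699/(sqrt(-896) - 2685) = -298699/(8*I*sqrt(14) - 2685) = -298699/(-2685 + 8*I*sqrt(14))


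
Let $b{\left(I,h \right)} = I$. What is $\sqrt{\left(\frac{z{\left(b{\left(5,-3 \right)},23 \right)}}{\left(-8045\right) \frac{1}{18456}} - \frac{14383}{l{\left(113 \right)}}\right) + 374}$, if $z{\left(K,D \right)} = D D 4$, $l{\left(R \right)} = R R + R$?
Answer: $\frac{i \sqrt{133329861421176630}}{5454510} \approx 66.943 i$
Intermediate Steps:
$l{\left(R \right)} = R + R^{2}$ ($l{\left(R \right)} = R^{2} + R = R + R^{2}$)
$z{\left(K,D \right)} = 4 D^{2}$ ($z{\left(K,D \right)} = D^{2} \cdot 4 = 4 D^{2}$)
$\sqrt{\left(\frac{z{\left(b{\left(5,-3 \right)},23 \right)}}{\left(-8045\right) \frac{1}{18456}} - \frac{14383}{l{\left(113 \right)}}\right) + 374} = \sqrt{\left(\frac{4 \cdot 23^{2}}{\left(-8045\right) \frac{1}{18456}} - \frac{14383}{113 \left(1 + 113\right)}\right) + 374} = \sqrt{\left(\frac{4 \cdot 529}{\left(-8045\right) \frac{1}{18456}} - \frac{14383}{113 \cdot 114}\right) + 374} = \sqrt{\left(\frac{2116}{- \frac{8045}{18456}} - \frac{14383}{12882}\right) + 374} = \sqrt{\left(2116 \left(- \frac{18456}{8045}\right) - \frac{757}{678}\right) + 374} = \sqrt{\left(- \frac{39052896}{8045} - \frac{757}{678}\right) + 374} = \sqrt{- \frac{26483953553}{5454510} + 374} = \sqrt{- \frac{24443966813}{5454510}} = \frac{i \sqrt{133329861421176630}}{5454510}$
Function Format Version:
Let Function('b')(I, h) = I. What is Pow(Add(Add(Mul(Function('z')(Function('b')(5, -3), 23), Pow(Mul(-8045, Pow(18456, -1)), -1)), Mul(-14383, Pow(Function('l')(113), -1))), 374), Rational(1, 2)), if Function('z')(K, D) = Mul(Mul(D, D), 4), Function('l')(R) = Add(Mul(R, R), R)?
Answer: Mul(Rational(1, 5454510), I, Pow(133329861421176630, Rational(1, 2))) ≈ Mul(66.943, I)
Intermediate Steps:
Function('l')(R) = Add(R, Pow(R, 2)) (Function('l')(R) = Add(Pow(R, 2), R) = Add(R, Pow(R, 2)))
Function('z')(K, D) = Mul(4, Pow(D, 2)) (Function('z')(K, D) = Mul(Pow(D, 2), 4) = Mul(4, Pow(D, 2)))
Pow(Add(Add(Mul(Function('z')(Function('b')(5, -3), 23), Pow(Mul(-8045, Pow(18456, -1)), -1)), Mul(-14383, Pow(Function('l')(113), -1))), 374), Rational(1, 2)) = Pow(Add(Add(Mul(Mul(4, Pow(23, 2)), Pow(Mul(-8045, Pow(18456, -1)), -1)), Mul(-14383, Pow(Mul(113, Add(1, 113)), -1))), 374), Rational(1, 2)) = Pow(Add(Add(Mul(Mul(4, 529), Pow(Mul(-8045, Rational(1, 18456)), -1)), Mul(-14383, Pow(Mul(113, 114), -1))), 374), Rational(1, 2)) = Pow(Add(Add(Mul(2116, Pow(Rational(-8045, 18456), -1)), Mul(-14383, Pow(12882, -1))), 374), Rational(1, 2)) = Pow(Add(Add(Mul(2116, Rational(-18456, 8045)), Mul(-14383, Rational(1, 12882))), 374), Rational(1, 2)) = Pow(Add(Add(Rational(-39052896, 8045), Rational(-757, 678)), 374), Rational(1, 2)) = Pow(Add(Rational(-26483953553, 5454510), 374), Rational(1, 2)) = Pow(Rational(-24443966813, 5454510), Rational(1, 2)) = Mul(Rational(1, 5454510), I, Pow(133329861421176630, Rational(1, 2)))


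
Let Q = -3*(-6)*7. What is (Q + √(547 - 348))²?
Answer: (126 + √199)² ≈ 19630.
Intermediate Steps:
Q = 126 (Q = 18*7 = 126)
(Q + √(547 - 348))² = (126 + √(547 - 348))² = (126 + √199)²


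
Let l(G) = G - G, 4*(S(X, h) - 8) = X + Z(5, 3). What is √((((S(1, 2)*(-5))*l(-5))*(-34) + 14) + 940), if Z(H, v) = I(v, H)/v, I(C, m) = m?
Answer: 3*√106 ≈ 30.887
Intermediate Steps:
Z(H, v) = H/v
S(X, h) = 101/12 + X/4 (S(X, h) = 8 + (X + 5/3)/4 = 8 + (5/3 + X)/4 = 8 + (5/12 + X/4) = 101/12 + X/4)
l(G) = 0
√((((S(1, 2)*(-5))*l(-5))*(-34) + 14) + 940) = √(((((101/12 + (¼)*1)*(-5))*0)*(-34) + 14) + 940) = √(((((101/12 + ¼)*(-5))*0)*(-34) + 14) + 940) = √(((((26/3)*(-5))*0)*(-34) + 14) + 940) = √((-130/3*0*(-34) + 14) + 940) = √((0*(-34) + 14) + 940) = √((0 + 14) + 940) = √(14 + 940) = √954 = 3*√106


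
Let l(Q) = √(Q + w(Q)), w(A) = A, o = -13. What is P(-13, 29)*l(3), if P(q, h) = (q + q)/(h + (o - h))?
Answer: 2*√6 ≈ 4.8990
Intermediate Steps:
P(q, h) = -2*q/13 (P(q, h) = (q + q)/(h + (-13 - h)) = (2*q)/(-13) = (2*q)*(-1/13) = -2*q/13)
l(Q) = √2*√Q (l(Q) = √(Q + Q) = √(2*Q) = √2*√Q)
P(-13, 29)*l(3) = (-2/13*(-13))*(√2*√3) = 2*√6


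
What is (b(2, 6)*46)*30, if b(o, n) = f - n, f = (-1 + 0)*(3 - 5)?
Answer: -5520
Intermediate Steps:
f = 2 (f = -1*(-2) = 2)
b(o, n) = 2 - n
(b(2, 6)*46)*30 = ((2 - 1*6)*46)*30 = ((2 - 6)*46)*30 = -4*46*30 = -184*30 = -5520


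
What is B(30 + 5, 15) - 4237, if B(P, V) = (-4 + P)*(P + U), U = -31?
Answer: -4113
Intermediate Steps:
B(P, V) = (-31 + P)*(-4 + P) (B(P, V) = (-4 + P)*(P - 31) = (-4 + P)*(-31 + P) = (-31 + P)*(-4 + P))
B(30 + 5, 15) - 4237 = (124 + (30 + 5)² - 35*(30 + 5)) - 4237 = (124 + 35² - 35*35) - 4237 = (124 + 1225 - 1225) - 4237 = 124 - 4237 = -4113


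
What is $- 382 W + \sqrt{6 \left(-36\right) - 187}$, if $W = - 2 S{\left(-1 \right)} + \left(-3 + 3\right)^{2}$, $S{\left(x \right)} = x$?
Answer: $-764 + i \sqrt{403} \approx -764.0 + 20.075 i$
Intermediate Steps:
$W = 2$ ($W = \left(-2\right) \left(-1\right) + \left(-3 + 3\right)^{2} = 2 + 0^{2} = 2 + 0 = 2$)
$- 382 W + \sqrt{6 \left(-36\right) - 187} = \left(-382\right) 2 + \sqrt{6 \left(-36\right) - 187} = -764 + \sqrt{-216 - 187} = -764 + \sqrt{-403} = -764 + i \sqrt{403}$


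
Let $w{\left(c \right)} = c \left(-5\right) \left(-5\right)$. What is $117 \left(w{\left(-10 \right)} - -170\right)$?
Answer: $-9360$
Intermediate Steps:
$w{\left(c \right)} = 25 c$ ($w{\left(c \right)} = - 5 c \left(-5\right) = 25 c$)
$117 \left(w{\left(-10 \right)} - -170\right) = 117 \left(25 \left(-10\right) - -170\right) = 117 \left(-250 + 170\right) = 117 \left(-80\right) = -9360$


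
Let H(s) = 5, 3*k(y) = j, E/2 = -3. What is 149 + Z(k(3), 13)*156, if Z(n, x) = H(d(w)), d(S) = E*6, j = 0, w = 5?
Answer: 929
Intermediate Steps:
E = -6 (E = 2*(-3) = -6)
d(S) = -36 (d(S) = -6*6 = -36)
k(y) = 0 (k(y) = (⅓)*0 = 0)
Z(n, x) = 5
149 + Z(k(3), 13)*156 = 149 + 5*156 = 149 + 780 = 929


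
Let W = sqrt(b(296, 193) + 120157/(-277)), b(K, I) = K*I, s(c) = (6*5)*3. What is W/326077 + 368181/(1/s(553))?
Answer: 33136290 + sqrt(4350090823)/90323329 ≈ 3.3136e+7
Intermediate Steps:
s(c) = 90 (s(c) = 30*3 = 90)
b(K, I) = I*K
W = sqrt(4350090823)/277 (W = sqrt(193*296 + 120157/(-277)) = sqrt(57128 + 120157*(-1/277)) = sqrt(57128 - 120157/277) = sqrt(15704299/277) = sqrt(4350090823)/277 ≈ 238.11)
W/326077 + 368181/(1/s(553)) = (sqrt(4350090823)/277)/326077 + 368181/(1/90) = (sqrt(4350090823)/277)*(1/326077) + 368181/(1/90) = sqrt(4350090823)/90323329 + 368181*90 = sqrt(4350090823)/90323329 + 33136290 = 33136290 + sqrt(4350090823)/90323329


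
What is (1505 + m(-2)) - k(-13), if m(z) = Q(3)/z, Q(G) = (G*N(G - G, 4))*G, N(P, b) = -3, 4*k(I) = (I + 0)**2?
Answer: 5905/4 ≈ 1476.3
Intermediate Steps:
k(I) = I**2/4 (k(I) = (I + 0)**2/4 = I**2/4)
Q(G) = -3*G**2 (Q(G) = (G*(-3))*G = (-3*G)*G = -3*G**2)
m(z) = -27/z (m(z) = (-3*3**2)/z = (-3*9)/z = -27/z)
(1505 + m(-2)) - k(-13) = (1505 - 27/(-2)) - (-13)**2/4 = (1505 - 27*(-1/2)) - 169/4 = (1505 + 27/2) - 1*169/4 = 3037/2 - 169/4 = 5905/4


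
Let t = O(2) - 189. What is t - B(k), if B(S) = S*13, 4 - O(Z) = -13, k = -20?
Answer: 88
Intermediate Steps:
O(Z) = 17 (O(Z) = 4 - 1*(-13) = 4 + 13 = 17)
B(S) = 13*S
t = -172 (t = 17 - 189 = -172)
t - B(k) = -172 - 13*(-20) = -172 - 1*(-260) = -172 + 260 = 88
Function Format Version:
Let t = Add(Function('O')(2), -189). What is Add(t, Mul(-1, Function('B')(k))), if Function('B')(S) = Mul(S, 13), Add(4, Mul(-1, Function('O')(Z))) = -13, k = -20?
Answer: 88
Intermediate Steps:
Function('O')(Z) = 17 (Function('O')(Z) = Add(4, Mul(-1, -13)) = Add(4, 13) = 17)
Function('B')(S) = Mul(13, S)
t = -172 (t = Add(17, -189) = -172)
Add(t, Mul(-1, Function('B')(k))) = Add(-172, Mul(-1, Mul(13, -20))) = Add(-172, Mul(-1, -260)) = Add(-172, 260) = 88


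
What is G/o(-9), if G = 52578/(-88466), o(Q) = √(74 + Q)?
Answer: -26289*√65/2875145 ≈ -0.073718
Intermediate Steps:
G = -26289/44233 (G = 52578*(-1/88466) = -26289/44233 ≈ -0.59433)
G/o(-9) = -26289/(44233*√(74 - 9)) = -26289*√65/65/44233 = -26289*√65/2875145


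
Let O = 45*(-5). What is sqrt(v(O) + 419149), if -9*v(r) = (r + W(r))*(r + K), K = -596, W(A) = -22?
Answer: sqrt(3569554)/3 ≈ 629.78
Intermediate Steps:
O = -225
v(r) = -(-596 + r)*(-22 + r)/9 (v(r) = -(r - 22)*(r - 596)/9 = -(-22 + r)*(-596 + r)/9 = -(-596 + r)*(-22 + r)/9)
sqrt(v(O) + 419149) = sqrt((-13112/9 - 1/9*(-225)**2 + (206/3)*(-225)) + 419149) = sqrt((-13112/9 - 1/9*50625 - 15450) + 419149) = sqrt((-13112/9 - 5625 - 15450) + 419149) = sqrt(-202787/9 + 419149) = sqrt(3569554/9) = sqrt(3569554)/3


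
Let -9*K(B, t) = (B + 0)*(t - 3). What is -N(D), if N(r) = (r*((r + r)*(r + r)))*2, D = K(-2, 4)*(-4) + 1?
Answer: -8/729 ≈ -0.010974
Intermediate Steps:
K(B, t) = -B*(-3 + t)/9 (K(B, t) = -(B + 0)*(t - 3)/9 = -B*(-3 + t)/9)
D = ⅑ (D = ((⅑)*(-2)*(3 - 1*4))*(-4) + 1 = ((⅑)*(-2)*(3 - 4))*(-4) + 1 = ((⅑)*(-2)*(-1))*(-4) + 1 = (2/9)*(-4) + 1 = -8/9 + 1 = ⅑ ≈ 0.11111)
N(r) = 8*r³ (N(r) = (r*((2*r)*(2*r)))*2 = (r*(4*r²))*2 = (4*r³)*2 = 8*r³)
-N(D) = -8*(⅑)³ = -8/729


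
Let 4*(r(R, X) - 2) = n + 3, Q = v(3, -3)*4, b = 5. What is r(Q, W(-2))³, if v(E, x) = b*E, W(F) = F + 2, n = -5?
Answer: 27/8 ≈ 3.3750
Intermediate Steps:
W(F) = 2 + F
v(E, x) = 5*E
Q = 60 (Q = (5*3)*4 = 15*4 = 60)
r(R, X) = 3/2 (r(R, X) = 2 + (-5 + 3)/4 = 2 + (¼)*(-2) = 2 - ½ = 3/2)
r(Q, W(-2))³ = (3/2)³ = 27/8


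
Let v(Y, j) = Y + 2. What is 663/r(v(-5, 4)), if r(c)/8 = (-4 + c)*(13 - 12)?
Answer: -663/56 ≈ -11.839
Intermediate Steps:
v(Y, j) = 2 + Y
r(c) = -32 + 8*c (r(c) = 8*((-4 + c)*(13 - 12)) = 8*((-4 + c)*1) = 8*(-4 + c) = -32 + 8*c)
663/r(v(-5, 4)) = 663/(-32 + 8*(2 - 5)) = 663/(-32 + 8*(-3)) = 663/(-32 - 24) = 663/(-56) = 663*(-1/56) = -663/56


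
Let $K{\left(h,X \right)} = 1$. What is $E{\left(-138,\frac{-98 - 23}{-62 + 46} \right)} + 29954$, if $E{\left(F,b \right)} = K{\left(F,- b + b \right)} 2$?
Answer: $29956$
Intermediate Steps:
$E{\left(F,b \right)} = 2$ ($E{\left(F,b \right)} = 1 \cdot 2 = 2$)
$E{\left(-138,\frac{-98 - 23}{-62 + 46} \right)} + 29954 = 2 + 29954 = 29956$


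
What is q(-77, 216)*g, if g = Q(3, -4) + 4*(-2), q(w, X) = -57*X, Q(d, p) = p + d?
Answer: 110808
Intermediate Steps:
Q(d, p) = d + p
g = -9 (g = (3 - 4) + 4*(-2) = -1 - 8 = -9)
q(-77, 216)*g = -57*216*(-9) = -12312*(-9) = 110808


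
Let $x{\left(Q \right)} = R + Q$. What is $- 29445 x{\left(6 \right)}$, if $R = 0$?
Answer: $-176670$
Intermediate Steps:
$x{\left(Q \right)} = Q$ ($x{\left(Q \right)} = 0 + Q = Q$)
$- 29445 x{\left(6 \right)} = \left(-29445\right) 6 = -176670$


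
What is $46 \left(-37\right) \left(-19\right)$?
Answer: $32338$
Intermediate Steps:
$46 \left(-37\right) \left(-19\right) = \left(-1702\right) \left(-19\right) = 32338$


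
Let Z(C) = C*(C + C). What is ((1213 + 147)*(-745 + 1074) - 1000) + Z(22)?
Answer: 447408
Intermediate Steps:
Z(C) = 2*C² (Z(C) = C*(2*C) = 2*C²)
((1213 + 147)*(-745 + 1074) - 1000) + Z(22) = ((1213 + 147)*(-745 + 1074) - 1000) + 2*22² = (1360*329 - 1000) + 2*484 = (447440 - 1000) + 968 = 446440 + 968 = 447408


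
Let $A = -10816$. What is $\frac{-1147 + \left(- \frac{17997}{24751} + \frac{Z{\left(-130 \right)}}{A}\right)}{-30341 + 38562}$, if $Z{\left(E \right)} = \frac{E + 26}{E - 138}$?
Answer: $- \frac{791770910319}{5671338007712} \approx -0.13961$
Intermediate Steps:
$Z{\left(E \right)} = \frac{26 + E}{-138 + E}$
$\frac{-1147 + \left(- \frac{17997}{24751} + \frac{Z{\left(-130 \right)}}{A}\right)}{-30341 + 38562} = \frac{-1147 - \left(\frac{17997}{24751} - \frac{\frac{1}{-138 - 130} \left(26 - 130\right)}{-10816}\right)}{-30341 + 38562} = \frac{-1147 - \left(\frac{17997}{24751} - \frac{1}{-268} \left(-104\right) \left(- \frac{1}{10816}\right)\right)}{8221} = \left(-1147 - \left(\frac{17997}{24751} - \left(- \frac{1}{268}\right) \left(-104\right) \left(- \frac{1}{10816}\right)\right)\right) \frac{1}{8221} = \left(-1147 + \left(- \frac{17997}{24751} + \frac{26}{67} \left(- \frac{1}{10816}\right)\right)\right) \frac{1}{8221} = \left(-1147 - \frac{501637135}{689859872}\right) \frac{1}{8221} = \left(- \frac{791770910319}{689859872}\right) \frac{1}{8221} = - \frac{791770910319}{5671338007712}$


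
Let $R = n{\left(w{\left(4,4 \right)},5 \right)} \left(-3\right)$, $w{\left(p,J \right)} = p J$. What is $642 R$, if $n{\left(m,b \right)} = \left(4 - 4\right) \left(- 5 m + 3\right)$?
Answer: $0$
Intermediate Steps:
$w{\left(p,J \right)} = J p$
$n{\left(m,b \right)} = 0$ ($n{\left(m,b \right)} = 0 \left(3 - 5 m\right) = 0$)
$R = 0$ ($R = 0 \left(-3\right) = 0$)
$642 R = 642 \cdot 0 = 0$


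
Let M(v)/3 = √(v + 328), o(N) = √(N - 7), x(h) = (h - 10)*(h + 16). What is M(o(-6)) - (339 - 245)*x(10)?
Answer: 3*√(328 + I*√13) ≈ 54.333 + 0.29862*I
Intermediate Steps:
x(h) = (-10 + h)*(16 + h)
o(N) = √(-7 + N)
M(v) = 3*√(328 + v) (M(v) = 3*√(v + 328) = 3*√(328 + v))
M(o(-6)) - (339 - 245)*x(10) = 3*√(328 + √(-7 - 6)) - (339 - 245)*(-160 + 10² + 6*10) = 3*√(328 + √(-13)) - 94*(-160 + 100 + 60) = 3*√(328 + I*√13) - 94*0 = 3*√(328 + I*√13) - 1*0 = 3*√(328 + I*√13) + 0 = 3*√(328 + I*√13)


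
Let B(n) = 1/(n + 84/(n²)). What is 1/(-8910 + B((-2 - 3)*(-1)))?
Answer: -209/1862165 ≈ -0.00011223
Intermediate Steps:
B(n) = 1/(n + 84/n²)
1/(-8910 + B((-2 - 3)*(-1))) = 1/(-8910 + ((-2 - 3)*(-1))²/(84 + ((-2 - 3)*(-1))³)) = 1/(-8910 + (-5*(-1))²/(84 + (-5*(-1))³)) = 1/(-8910 + 5²/(84 + 5³)) = 1/(-8910 + 25/(84 + 125)) = 1/(-8910 + 25/209) = 1/(-1862165/209) = -209/1862165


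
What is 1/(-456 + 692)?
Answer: 1/236 ≈ 0.0042373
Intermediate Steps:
1/(-456 + 692) = 1/236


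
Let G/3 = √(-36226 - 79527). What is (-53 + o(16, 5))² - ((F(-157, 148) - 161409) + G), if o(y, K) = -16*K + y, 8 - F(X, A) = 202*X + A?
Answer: 143524 - 3*I*√115753 ≈ 1.4352e+5 - 1020.7*I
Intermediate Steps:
G = 3*I*√115753 (G = 3*√(-36226 - 79527) = 3*√(-115753) = 3*(I*√115753) = 3*I*√115753 ≈ 1020.7*I)
F(X, A) = 8 - A - 202*X (F(X, A) = 8 - (202*X + A) = 8 - (A + 202*X) = 8 + (-A - 202*X) = 8 - A - 202*X)
o(y, K) = y - 16*K
(-53 + o(16, 5))² - ((F(-157, 148) - 161409) + G) = (-53 + (16 - 16*5))² - (((8 - 1*148 - 202*(-157)) - 161409) + 3*I*√115753) = (-53 + (16 - 80))² - (((8 - 148 + 31714) - 161409) + 3*I*√115753) = (-53 - 64)² - ((31574 - 161409) + 3*I*√115753) = (-117)² - (-129835 + 3*I*√115753) = 13689 + (129835 - 3*I*√115753) = 143524 - 3*I*√115753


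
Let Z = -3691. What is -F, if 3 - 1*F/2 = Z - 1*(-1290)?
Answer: -4808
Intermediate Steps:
F = 4808 (F = 6 - 2*(-3691 - 1*(-1290)) = 6 - 2*(-3691 + 1290) = 6 - 2*(-2401) = 6 + 4802 = 4808)
-F = -1*4808 = -4808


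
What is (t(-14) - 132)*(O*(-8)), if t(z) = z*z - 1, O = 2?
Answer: -1008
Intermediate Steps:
t(z) = -1 + z² (t(z) = z² - 1 = -1 + z²)
(t(-14) - 132)*(O*(-8)) = ((-1 + (-14)²) - 132)*(2*(-8)) = ((-1 + 196) - 132)*(-16) = (195 - 132)*(-16) = 63*(-16) = -1008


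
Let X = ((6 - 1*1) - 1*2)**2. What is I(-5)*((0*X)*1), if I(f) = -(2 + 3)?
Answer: 0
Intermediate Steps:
I(f) = -5 (I(f) = -1*5 = -5)
X = 9 (X = ((6 - 1) - 2)**2 = (5 - 2)**2 = 3**2 = 9)
I(-5)*((0*X)*1) = -5*0*9 = -0 = -5*0 = 0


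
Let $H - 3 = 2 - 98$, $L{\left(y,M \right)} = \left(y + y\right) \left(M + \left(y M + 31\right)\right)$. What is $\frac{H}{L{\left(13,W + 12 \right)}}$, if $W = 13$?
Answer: $- \frac{31}{3302} \approx -0.0093883$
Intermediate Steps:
$L{\left(y,M \right)} = 2 y \left(31 + M + M y\right)$ ($L{\left(y,M \right)} = 2 y \left(M + \left(M y + 31\right)\right) = 2 y \left(M + \left(31 + M y\right)\right) = 2 y \left(31 + M + M y\right)$)
$H = -93$ ($H = 3 + \left(2 - 98\right) = 3 - 96 = -93$)
$\frac{H}{L{\left(13,W + 12 \right)}} = - \frac{93}{2 \cdot 13 \left(31 + \left(13 + 12\right) + \left(13 + 12\right) 13\right)} = - \frac{93}{2 \cdot 13 \left(31 + 25 + 25 \cdot 13\right)} = - \frac{93}{2 \cdot 13 \left(31 + 25 + 325\right)} = - \frac{93}{2 \cdot 13 \cdot 381} = - \frac{93}{9906} = \left(-93\right) \frac{1}{9906} = - \frac{31}{3302}$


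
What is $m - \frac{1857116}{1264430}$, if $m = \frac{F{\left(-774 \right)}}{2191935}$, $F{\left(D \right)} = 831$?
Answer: $- \frac{135654227271}{92384945735} \approx -1.4684$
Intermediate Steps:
$m = \frac{277}{730645}$ ($m = \frac{831}{2191935} = 831 \cdot \frac{1}{2191935} = \frac{277}{730645} \approx 0.00037912$)
$m - \frac{1857116}{1264430} = \frac{277}{730645} - \frac{1857116}{1264430} = \frac{277}{730645} - 1857116 \cdot \frac{1}{1264430} = \frac{277}{730645} - \frac{928558}{632215} = - \frac{135654227271}{92384945735}$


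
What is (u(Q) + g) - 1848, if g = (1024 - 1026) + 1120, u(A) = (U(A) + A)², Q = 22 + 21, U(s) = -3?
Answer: 870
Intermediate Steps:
Q = 43
u(A) = (-3 + A)²
g = 1118 (g = -2 + 1120 = 1118)
(u(Q) + g) - 1848 = ((-3 + 43)² + 1118) - 1848 = (40² + 1118) - 1848 = (1600 + 1118) - 1848 = 2718 - 1848 = 870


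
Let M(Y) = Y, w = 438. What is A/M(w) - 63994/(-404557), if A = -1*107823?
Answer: -14530840013/59065322 ≈ -246.01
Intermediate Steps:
A = -107823
A/M(w) - 63994/(-404557) = -107823/438 - 63994/(-404557) = -107823*1/438 - 63994*(-1/404557) = -35941/146 + 63994/404557 = -14530840013/59065322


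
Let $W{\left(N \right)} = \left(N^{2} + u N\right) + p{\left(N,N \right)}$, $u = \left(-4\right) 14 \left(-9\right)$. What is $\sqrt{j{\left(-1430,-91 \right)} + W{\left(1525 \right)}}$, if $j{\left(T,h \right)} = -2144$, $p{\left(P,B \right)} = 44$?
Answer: $5 \sqrt{123685} \approx 1758.4$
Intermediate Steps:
$u = 504$ ($u = \left(-56\right) \left(-9\right) = 504$)
$W{\left(N \right)} = 44 + N^{2} + 504 N$ ($W{\left(N \right)} = \left(N^{2} + 504 N\right) + 44 = 44 + N^{2} + 504 N$)
$\sqrt{j{\left(-1430,-91 \right)} + W{\left(1525 \right)}} = \sqrt{-2144 + \left(44 + 1525^{2} + 504 \cdot 1525\right)} = \sqrt{-2144 + \left(44 + 2325625 + 768600\right)} = \sqrt{-2144 + 3094269} = \sqrt{3092125} = 5 \sqrt{123685}$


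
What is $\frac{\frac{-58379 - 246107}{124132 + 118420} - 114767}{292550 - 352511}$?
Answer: $\frac{13918634935}{7271830236} \approx 1.914$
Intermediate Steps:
$\frac{\frac{-58379 - 246107}{124132 + 118420} - 114767}{292550 - 352511} = \frac{- \frac{304486}{242552} - 114767}{-59961} = \left(\left(-304486\right) \frac{1}{242552} - 114767\right) \left(- \frac{1}{59961}\right) = \left(- \frac{152243}{121276} - 114767\right) \left(- \frac{1}{59961}\right) = \left(- \frac{13918634935}{121276}\right) \left(- \frac{1}{59961}\right) = \frac{13918634935}{7271830236}$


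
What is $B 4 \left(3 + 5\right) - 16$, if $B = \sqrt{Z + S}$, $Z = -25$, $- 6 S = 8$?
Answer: $-16 + \frac{32 i \sqrt{237}}{3} \approx -16.0 + 164.21 i$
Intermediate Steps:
$S = - \frac{4}{3}$ ($S = \left(- \frac{1}{6}\right) 8 = - \frac{4}{3} \approx -1.3333$)
$B = \frac{i \sqrt{237}}{3}$ ($B = \sqrt{-25 - \frac{4}{3}} = \sqrt{- \frac{79}{3}} = \frac{i \sqrt{237}}{3} \approx 5.1316 i$)
$B 4 \left(3 + 5\right) - 16 = \frac{i \sqrt{237}}{3} \cdot 4 \left(3 + 5\right) - 16 = \frac{i \sqrt{237}}{3} \cdot 4 \cdot 8 - 16 = \frac{i \sqrt{237}}{3} \cdot 32 - 16 = \frac{32 i \sqrt{237}}{3} - 16 = -16 + \frac{32 i \sqrt{237}}{3}$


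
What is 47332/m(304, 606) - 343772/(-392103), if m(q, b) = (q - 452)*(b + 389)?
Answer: 8016211381/14435271945 ≈ 0.55532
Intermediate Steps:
m(q, b) = (-452 + q)*(389 + b)
47332/m(304, 606) - 343772/(-392103) = 47332/(-175828 - 452*606 + 389*304 + 606*304) - 343772/(-392103) = 47332/(-175828 - 273912 + 118256 + 184224) - 343772*(-1/392103) = 47332/(-147260) + 343772/392103 = 47332*(-1/147260) + 343772/392103 = -11833/36815 + 343772/392103 = 8016211381/14435271945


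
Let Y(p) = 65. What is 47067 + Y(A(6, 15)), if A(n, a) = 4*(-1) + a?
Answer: 47132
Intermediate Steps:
A(n, a) = -4 + a
47067 + Y(A(6, 15)) = 47067 + 65 = 47132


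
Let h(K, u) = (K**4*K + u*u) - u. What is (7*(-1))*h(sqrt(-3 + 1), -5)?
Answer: -210 - 28*I*sqrt(2) ≈ -210.0 - 39.598*I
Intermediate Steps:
h(K, u) = K**5 + u**2 - u (h(K, u) = (K**5 + u**2) - u = K**5 + u**2 - u)
(7*(-1))*h(sqrt(-3 + 1), -5) = (7*(-1))*((sqrt(-3 + 1))**5 + (-5)**2 - 1*(-5)) = -7*((sqrt(-2))**5 + 25 + 5) = -7*((I*sqrt(2))**5 + 25 + 5) = -7*(4*I*sqrt(2) + 25 + 5) = -7*(30 + 4*I*sqrt(2)) = -210 - 28*I*sqrt(2)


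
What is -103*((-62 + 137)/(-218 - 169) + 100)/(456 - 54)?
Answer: -1326125/51858 ≈ -25.572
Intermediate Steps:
-103*((-62 + 137)/(-218 - 169) + 100)/(456 - 54) = -103*(75/(-387) + 100)/402 = -103*(75*(-1/387) + 100)/402 = -103*(-25/129 + 100)/402 = -1326125/(129*402) = -103*12875/51858 = -1326125/51858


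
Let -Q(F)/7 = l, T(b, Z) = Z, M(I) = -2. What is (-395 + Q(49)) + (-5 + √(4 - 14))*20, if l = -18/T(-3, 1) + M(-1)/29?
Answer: -10687/29 + 20*I*√10 ≈ -368.52 + 63.246*I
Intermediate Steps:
l = -524/29 (l = -18/1 - 2/29 = -18*1 - 2*1/29 = -18 - 2/29 = -524/29 ≈ -18.069)
Q(F) = 3668/29 (Q(F) = -7*(-524/29) = 3668/29)
(-395 + Q(49)) + (-5 + √(4 - 14))*20 = (-395 + 3668/29) + (-5 + √(4 - 14))*20 = -7787/29 + (-5 + √(-10))*20 = -7787/29 + (-5 + I*√10)*20 = -7787/29 + (-100 + 20*I*√10) = -10687/29 + 20*I*√10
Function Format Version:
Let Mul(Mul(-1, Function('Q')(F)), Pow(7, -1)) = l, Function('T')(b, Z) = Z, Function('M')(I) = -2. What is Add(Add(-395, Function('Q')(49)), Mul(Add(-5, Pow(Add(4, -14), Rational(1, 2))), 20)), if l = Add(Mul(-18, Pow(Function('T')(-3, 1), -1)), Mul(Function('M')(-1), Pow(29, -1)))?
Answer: Add(Rational(-10687, 29), Mul(20, I, Pow(10, Rational(1, 2)))) ≈ Add(-368.52, Mul(63.246, I))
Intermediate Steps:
l = Rational(-524, 29) (l = Add(Mul(-18, Pow(1, -1)), Mul(-2, Pow(29, -1))) = Add(Mul(-18, 1), Mul(-2, Rational(1, 29))) = Add(-18, Rational(-2, 29)) = Rational(-524, 29) ≈ -18.069)
Function('Q')(F) = Rational(3668, 29) (Function('Q')(F) = Mul(-7, Rational(-524, 29)) = Rational(3668, 29))
Add(Add(-395, Function('Q')(49)), Mul(Add(-5, Pow(Add(4, -14), Rational(1, 2))), 20)) = Add(Add(-395, Rational(3668, 29)), Mul(Add(-5, Pow(Add(4, -14), Rational(1, 2))), 20)) = Add(Rational(-7787, 29), Mul(Add(-5, Pow(-10, Rational(1, 2))), 20)) = Add(Rational(-7787, 29), Mul(Add(-5, Mul(I, Pow(10, Rational(1, 2)))), 20)) = Add(Rational(-7787, 29), Add(-100, Mul(20, I, Pow(10, Rational(1, 2))))) = Add(Rational(-10687, 29), Mul(20, I, Pow(10, Rational(1, 2))))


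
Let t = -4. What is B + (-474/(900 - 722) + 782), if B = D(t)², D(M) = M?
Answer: 70785/89 ≈ 795.34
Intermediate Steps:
B = 16 (B = (-4)² = 16)
B + (-474/(900 - 722) + 782) = 16 + (-474/(900 - 722) + 782) = 16 + (-474/178 + 782) = 16 + (-474*1/178 + 782) = 16 + (-237/89 + 782) = 16 + 69361/89 = 70785/89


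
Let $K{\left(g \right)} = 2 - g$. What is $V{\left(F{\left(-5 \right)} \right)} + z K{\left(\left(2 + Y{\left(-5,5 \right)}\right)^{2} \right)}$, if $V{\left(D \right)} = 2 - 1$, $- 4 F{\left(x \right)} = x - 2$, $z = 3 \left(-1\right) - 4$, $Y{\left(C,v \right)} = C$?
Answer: $50$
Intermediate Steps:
$z = -7$ ($z = -3 - 4 = -7$)
$F{\left(x \right)} = \frac{1}{2} - \frac{x}{4}$ ($F{\left(x \right)} = - \frac{x - 2}{4} = - \frac{-2 + x}{4} = \frac{1}{2} - \frac{x}{4}$)
$V{\left(D \right)} = 1$ ($V{\left(D \right)} = 2 - 1 = 1$)
$V{\left(F{\left(-5 \right)} \right)} + z K{\left(\left(2 + Y{\left(-5,5 \right)}\right)^{2} \right)} = 1 - 7 \left(2 - \left(2 - 5\right)^{2}\right) = 1 - 7 \left(2 - \left(-3\right)^{2}\right) = 1 - 7 \left(2 - 9\right) = 1 - -49 = 1 + 49 = 50$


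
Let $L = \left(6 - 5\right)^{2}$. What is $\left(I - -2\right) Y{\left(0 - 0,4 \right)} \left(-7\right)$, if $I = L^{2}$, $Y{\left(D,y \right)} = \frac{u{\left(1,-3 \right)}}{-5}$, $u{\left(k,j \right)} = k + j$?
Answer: $- \frac{42}{5} \approx -8.4$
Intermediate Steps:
$u{\left(k,j \right)} = j + k$
$L = 1$ ($L = 1^{2} = 1$)
$Y{\left(D,y \right)} = \frac{2}{5}$ ($Y{\left(D,y \right)} = \frac{-3 + 1}{-5} = \left(-2\right) \left(- \frac{1}{5}\right) = \frac{2}{5}$)
$I = 1$ ($I = 1^{2} = 1$)
$\left(I - -2\right) Y{\left(0 - 0,4 \right)} \left(-7\right) = \left(1 - -2\right) \frac{2}{5} \left(-7\right) = \left(1 + 2\right) \frac{2}{5} \left(-7\right) = 3 \cdot \frac{2}{5} \left(-7\right) = \frac{6}{5} \left(-7\right) = - \frac{42}{5}$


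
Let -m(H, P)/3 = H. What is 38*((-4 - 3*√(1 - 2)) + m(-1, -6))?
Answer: -38 - 114*I ≈ -38.0 - 114.0*I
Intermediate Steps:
m(H, P) = -3*H
38*((-4 - 3*√(1 - 2)) + m(-1, -6)) = 38*((-4 - 3*√(1 - 2)) - 3*(-1)) = 38*((-4 - 3*I) + 3) = 38*(-1 - 3*I) = -38 - 114*I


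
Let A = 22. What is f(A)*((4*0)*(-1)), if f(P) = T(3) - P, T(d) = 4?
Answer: 0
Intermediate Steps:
f(P) = 4 - P
f(A)*((4*0)*(-1)) = (4 - 1*22)*((4*0)*(-1)) = (4 - 22)*(0*(-1)) = -18*0 = 0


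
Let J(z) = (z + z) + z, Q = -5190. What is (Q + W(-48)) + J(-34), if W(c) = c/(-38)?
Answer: -100524/19 ≈ -5290.7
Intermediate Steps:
W(c) = -c/38 (W(c) = c*(-1/38) = -c/38)
J(z) = 3*z (J(z) = 2*z + z = 3*z)
(Q + W(-48)) + J(-34) = (-5190 - 1/38*(-48)) + 3*(-34) = (-5190 + 24/19) - 102 = -98586/19 - 102 = -100524/19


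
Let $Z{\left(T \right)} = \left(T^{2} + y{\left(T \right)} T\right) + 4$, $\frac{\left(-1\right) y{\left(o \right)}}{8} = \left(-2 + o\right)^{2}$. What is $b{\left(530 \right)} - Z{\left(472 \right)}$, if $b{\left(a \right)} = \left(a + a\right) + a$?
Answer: $833897202$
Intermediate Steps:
$y{\left(o \right)} = - 8 \left(-2 + o\right)^{2}$
$b{\left(a \right)} = 3 a$ ($b{\left(a \right)} = 2 a + a = 3 a$)
$Z{\left(T \right)} = 4 + T^{2} - 8 T \left(-2 + T\right)^{2}$ ($Z{\left(T \right)} = \left(T^{2} + - 8 \left(-2 + T\right)^{2} T\right) + 4 = \left(T^{2} - 8 T \left(-2 + T\right)^{2}\right) + 4 = 4 + T^{2} - 8 T \left(-2 + T\right)^{2}$)
$b{\left(530 \right)} - Z{\left(472 \right)} = 3 \cdot 530 - \left(4 + 472^{2} - 3776 \left(-2 + 472\right)^{2}\right) = 1590 - \left(4 + 222784 - 3776 \cdot 470^{2}\right) = 1590 - \left(4 + 222784 - 3776 \cdot 220900\right) = 1590 - \left(4 + 222784 - 834118400\right) = 1590 - -833895612 = 1590 + 833895612 = 833897202$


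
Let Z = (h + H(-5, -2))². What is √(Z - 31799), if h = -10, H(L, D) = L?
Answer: I*√31574 ≈ 177.69*I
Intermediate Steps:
Z = 225 (Z = (-10 - 5)² = (-15)² = 225)
√(Z - 31799) = √(225 - 31799) = √(-31574) = I*√31574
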